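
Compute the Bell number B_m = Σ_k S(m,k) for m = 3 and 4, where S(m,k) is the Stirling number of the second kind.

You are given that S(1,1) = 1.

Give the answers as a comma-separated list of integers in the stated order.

5, 15

@2  (2,1):1·1+0→1, (2,2):0·2+1→1
@3  (3,1):1·1+0→1, (3,2):1·2+1→3, (3,3):0·3+1→1
@4  (4,1):1·1+0→1, (4,2):3·2+1→7, (4,3):1·3+3→6, (4,4):0·4+1→1
B_3 = ΣS(3,k) = 1+3+1 = 5
B_4 = ΣS(4,k) = 1+7+6+1 = 15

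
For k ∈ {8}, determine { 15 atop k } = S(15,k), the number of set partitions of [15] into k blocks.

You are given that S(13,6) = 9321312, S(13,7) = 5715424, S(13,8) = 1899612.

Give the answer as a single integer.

r14: T_14,7=7×5715424+9321312=49329280; T_14,8=8×1899612+5715424=20912320
r15: T_15,8=8×20912320+49329280=216627840
Read S(15,8) = 216627840.

216627840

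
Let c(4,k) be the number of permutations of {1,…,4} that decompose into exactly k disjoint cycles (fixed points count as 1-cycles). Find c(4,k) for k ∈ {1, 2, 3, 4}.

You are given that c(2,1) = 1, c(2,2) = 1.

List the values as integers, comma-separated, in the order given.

6, 11, 6, 1

row 3: T[3][1]=2·1+0=2  T[3][2]=2·1+1=3  T[3][3]=2·0+1=1
row 4: T[4][1]=3·2+0=6  T[4][2]=3·3+2=11  T[4][3]=3·1+3=6  T[4][4]=3·0+1=1
Read c(4,1) = 6, c(4,2) = 11, c(4,3) = 6, c(4,4) = 1.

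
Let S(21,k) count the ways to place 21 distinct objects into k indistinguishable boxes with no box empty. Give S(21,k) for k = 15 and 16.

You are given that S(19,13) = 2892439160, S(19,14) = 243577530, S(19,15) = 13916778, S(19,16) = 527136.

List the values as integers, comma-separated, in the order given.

13087462580, 809944464

row 20: T[20][14]=14·243577530+2892439160=6302524580  T[20][15]=15·13916778+243577530=452329200  T[20][16]=16·527136+13916778=22350954
row 21: T[21][15]=15·452329200+6302524580=13087462580  T[21][16]=16·22350954+452329200=809944464
Read S(21,15) = 13087462580, S(21,16) = 809944464.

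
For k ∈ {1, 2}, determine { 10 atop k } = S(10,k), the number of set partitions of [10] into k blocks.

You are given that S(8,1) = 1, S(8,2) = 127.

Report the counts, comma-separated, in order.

[9] T[9,1]:1*1+0=1 · T[9,2]:2*127+1=255
[10] T[10,1]:1*1+0=1 · T[10,2]:2*255+1=511
Read S(10,1) = 1, S(10,2) = 511.

1, 511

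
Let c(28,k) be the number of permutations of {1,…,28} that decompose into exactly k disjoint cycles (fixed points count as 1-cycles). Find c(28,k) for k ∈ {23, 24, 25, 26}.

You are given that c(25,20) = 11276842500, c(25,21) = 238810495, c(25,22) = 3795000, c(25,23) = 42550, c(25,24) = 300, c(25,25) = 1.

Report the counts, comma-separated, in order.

i=26: T(26,21)=11276842500+25·238810495=17247104875 | T(26,22)=238810495+25·3795000=333685495 | T(26,23)=3795000+25·42550=4858750 | T(26,24)=42550+25·300=50050 | T(26,25)=300+25·1=325 | T(26,26)=1+25·0=1
i=27: T(27,22)=17247104875+26·333685495=25922927745 | T(27,23)=333685495+26·4858750=460012995 | T(27,24)=4858750+26·50050=6160050 | T(27,25)=50050+26·325=58500 | T(27,26)=325+26·1=351
i=28: T(28,23)=25922927745+27·460012995=38343278610 | T(28,24)=460012995+27·6160050=626334345 | T(28,25)=6160050+27·58500=7739550 | T(28,26)=58500+27·351=67977
Read c(28,23) = 38343278610, c(28,24) = 626334345, c(28,25) = 7739550, c(28,26) = 67977.

38343278610, 626334345, 7739550, 67977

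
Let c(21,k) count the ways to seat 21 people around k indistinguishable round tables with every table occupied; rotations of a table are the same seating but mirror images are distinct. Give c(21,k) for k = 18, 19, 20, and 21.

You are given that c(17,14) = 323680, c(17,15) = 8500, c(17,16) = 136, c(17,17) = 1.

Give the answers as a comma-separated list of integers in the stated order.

i=18: T(18,15)=323680+17·8500=468180 | T(18,16)=8500+17·136=10812 | T(18,17)=136+17·1=153 | T(18,18)=1+17·0=1
i=19: T(19,16)=468180+18·10812=662796 | T(19,17)=10812+18·153=13566 | T(19,18)=153+18·1=171 | T(19,19)=1+18·0=1
i=20: T(20,17)=662796+19·13566=920550 | T(20,18)=13566+19·171=16815 | T(20,19)=171+19·1=190 | T(20,20)=1+19·0=1
i=21: T(21,18)=920550+20·16815=1256850 | T(21,19)=16815+20·190=20615 | T(21,20)=190+20·1=210 | T(21,21)=1+20·0=1
Read c(21,18) = 1256850, c(21,19) = 20615, c(21,20) = 210, c(21,21) = 1.

1256850, 20615, 210, 1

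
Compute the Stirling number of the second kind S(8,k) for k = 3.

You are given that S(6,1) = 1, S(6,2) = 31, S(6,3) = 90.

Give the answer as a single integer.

966

r7: T_7,2=2×31+1=63; T_7,3=3×90+31=301
r8: T_8,3=3×301+63=966
Read S(8,3) = 966.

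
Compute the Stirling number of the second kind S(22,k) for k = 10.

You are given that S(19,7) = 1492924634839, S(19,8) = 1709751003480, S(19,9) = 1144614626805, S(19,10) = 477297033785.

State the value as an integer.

[20] T[20,8]:8*1709751003480+1492924634839=15170932662679 · T[20,9]:9*1144614626805+1709751003480=12011282644725 · T[20,10]:10*477297033785+1144614626805=5917584964655
[21] T[21,9]:9*12011282644725+15170932662679=123272476465204 · T[21,10]:10*5917584964655+12011282644725=71187132291275
[22] T[22,10]:10*71187132291275+123272476465204=835143799377954
Read S(22,10) = 835143799377954.

835143799377954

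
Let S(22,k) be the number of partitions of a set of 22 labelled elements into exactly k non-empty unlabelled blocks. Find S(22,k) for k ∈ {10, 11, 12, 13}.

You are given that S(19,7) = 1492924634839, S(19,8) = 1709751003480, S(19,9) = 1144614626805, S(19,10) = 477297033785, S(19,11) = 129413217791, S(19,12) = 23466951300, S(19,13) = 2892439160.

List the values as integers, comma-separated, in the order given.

835143799377954, 366282500870286, 108823356051137, 22496861868481

@20  (20,8):1709751003480·8+1492924634839→15170932662679, (20,9):1144614626805·9+1709751003480→12011282644725, (20,10):477297033785·10+1144614626805→5917584964655, (20,11):129413217791·11+477297033785→1900842429486, (20,12):23466951300·12+129413217791→411016633391, (20,13):2892439160·13+23466951300→61068660380
@21  (21,9):12011282644725·9+15170932662679→123272476465204, (21,10):5917584964655·10+12011282644725→71187132291275, (21,11):1900842429486·11+5917584964655→26826851689001, (21,12):411016633391·12+1900842429486→6833042030178, (21,13):61068660380·13+411016633391→1204909218331
@22  (22,10):71187132291275·10+123272476465204→835143799377954, (22,11):26826851689001·11+71187132291275→366282500870286, (22,12):6833042030178·12+26826851689001→108823356051137, (22,13):1204909218331·13+6833042030178→22496861868481
Read S(22,10) = 835143799377954, S(22,11) = 366282500870286, S(22,12) = 108823356051137, S(22,13) = 22496861868481.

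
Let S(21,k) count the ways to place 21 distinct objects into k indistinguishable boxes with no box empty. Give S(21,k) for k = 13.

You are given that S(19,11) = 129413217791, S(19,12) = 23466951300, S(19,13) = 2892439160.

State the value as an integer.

1204909218331

@20  (20,12):23466951300·12+129413217791→411016633391, (20,13):2892439160·13+23466951300→61068660380
@21  (21,13):61068660380·13+411016633391→1204909218331
Read S(21,13) = 1204909218331.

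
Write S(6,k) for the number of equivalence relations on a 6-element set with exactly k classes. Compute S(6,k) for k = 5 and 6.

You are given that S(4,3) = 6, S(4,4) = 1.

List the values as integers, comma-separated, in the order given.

[5] T[5,4]:4*1+6=10 · T[5,5]:5*0+1=1
[6] T[6,5]:5*1+10=15 · T[6,6]:6*0+1=1
Read S(6,5) = 15, S(6,6) = 1.

15, 1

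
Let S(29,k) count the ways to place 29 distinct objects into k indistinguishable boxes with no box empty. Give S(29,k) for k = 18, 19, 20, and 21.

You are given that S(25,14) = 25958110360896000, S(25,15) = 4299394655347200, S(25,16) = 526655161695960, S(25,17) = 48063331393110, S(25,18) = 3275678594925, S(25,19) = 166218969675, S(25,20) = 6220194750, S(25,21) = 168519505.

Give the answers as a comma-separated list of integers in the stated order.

2598531274376323650, 239332331869053150, 17110181160972900, 949910385013590

i=26: T(26,15)=25958110360896000+15·4299394655347200=90449030191104000 | T(26,16)=4299394655347200+16·526655161695960=12725877242482560 | T(26,17)=526655161695960+17·48063331393110=1343731795378830 | T(26,18)=48063331393110+18·3275678594925=107025546101760 | T(26,19)=3275678594925+19·166218969675=6433839018750 | T(26,20)=166218969675+20·6220194750=290622864675 | T(26,21)=6220194750+21·168519505=9759104355
i=27: T(27,16)=90449030191104000+16·12725877242482560=294063066070824960 | T(27,17)=12725877242482560+17·1343731795378830=35569317763922670 | T(27,18)=1343731795378830+18·107025546101760=3270191625210510 | T(27,19)=107025546101760+19·6433839018750=229268487458010 | T(27,20)=6433839018750+20·290622864675=12246296312250 | T(27,21)=290622864675+21·9759104355=495564056130
i=28: T(28,17)=294063066070824960+17·35569317763922670=898741468057510350 | T(28,18)=35569317763922670+18·3270191625210510=94432767017711850 | T(28,19)=3270191625210510+19·229268487458010=7626292886912700 | T(28,20)=229268487458010+20·12246296312250=474194413703010 | T(28,21)=12246296312250+21·495564056130=22653141490980
i=29: T(29,18)=898741468057510350+18·94432767017711850=2598531274376323650 | T(29,19)=94432767017711850+19·7626292886912700=239332331869053150 | T(29,20)=7626292886912700+20·474194413703010=17110181160972900 | T(29,21)=474194413703010+21·22653141490980=949910385013590
Read S(29,18) = 2598531274376323650, S(29,19) = 239332331869053150, S(29,20) = 17110181160972900, S(29,21) = 949910385013590.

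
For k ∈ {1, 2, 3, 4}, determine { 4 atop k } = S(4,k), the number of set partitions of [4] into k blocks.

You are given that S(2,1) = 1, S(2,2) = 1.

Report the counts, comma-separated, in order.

@3  (3,1):1·1+0→1, (3,2):1·2+1→3, (3,3):0·3+1→1
@4  (4,1):1·1+0→1, (4,2):3·2+1→7, (4,3):1·3+3→6, (4,4):0·4+1→1
Read S(4,1) = 1, S(4,2) = 7, S(4,3) = 6, S(4,4) = 1.

1, 7, 6, 1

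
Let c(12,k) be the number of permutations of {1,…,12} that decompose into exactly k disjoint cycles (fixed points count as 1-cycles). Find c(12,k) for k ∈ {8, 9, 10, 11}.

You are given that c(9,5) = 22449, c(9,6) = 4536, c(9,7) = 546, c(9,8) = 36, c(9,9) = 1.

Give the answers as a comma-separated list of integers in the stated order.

357423, 32670, 1925, 66

i=10: T(10,6)=22449+9·4536=63273 | T(10,7)=4536+9·546=9450 | T(10,8)=546+9·36=870 | T(10,9)=36+9·1=45 | T(10,10)=1+9·0=1
i=11: T(11,7)=63273+10·9450=157773 | T(11,8)=9450+10·870=18150 | T(11,9)=870+10·45=1320 | T(11,10)=45+10·1=55 | T(11,11)=1+10·0=1
i=12: T(12,8)=157773+11·18150=357423 | T(12,9)=18150+11·1320=32670 | T(12,10)=1320+11·55=1925 | T(12,11)=55+11·1=66
Read c(12,8) = 357423, c(12,9) = 32670, c(12,10) = 1925, c(12,11) = 66.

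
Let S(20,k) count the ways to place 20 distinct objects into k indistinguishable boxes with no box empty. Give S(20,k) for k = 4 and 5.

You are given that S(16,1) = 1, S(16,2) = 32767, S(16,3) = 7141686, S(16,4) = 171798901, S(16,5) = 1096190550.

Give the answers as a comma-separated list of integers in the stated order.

45232115901, 749206090500

@17  (17,1):1·1+0→1, (17,2):32767·2+1→65535, (17,3):7141686·3+32767→21457825, (17,4):171798901·4+7141686→694337290, (17,5):1096190550·5+171798901→5652751651
@18  (18,2):65535·2+1→131071, (18,3):21457825·3+65535→64439010, (18,4):694337290·4+21457825→2798806985, (18,5):5652751651·5+694337290→28958095545
@19  (19,3):64439010·3+131071→193448101, (19,4):2798806985·4+64439010→11259666950, (19,5):28958095545·5+2798806985→147589284710
@20  (20,4):11259666950·4+193448101→45232115901, (20,5):147589284710·5+11259666950→749206090500
Read S(20,4) = 45232115901, S(20,5) = 749206090500.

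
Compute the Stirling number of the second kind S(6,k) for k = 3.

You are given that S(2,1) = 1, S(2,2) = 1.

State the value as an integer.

@3  (3,1):1·1+0→1, (3,2):1·2+1→3, (3,3):0·3+1→1
@4  (4,1):1·1+0→1, (4,2):3·2+1→7, (4,3):1·3+3→6
@5  (5,2):7·2+1→15, (5,3):6·3+7→25
@6  (6,3):25·3+15→90
Read S(6,3) = 90.

90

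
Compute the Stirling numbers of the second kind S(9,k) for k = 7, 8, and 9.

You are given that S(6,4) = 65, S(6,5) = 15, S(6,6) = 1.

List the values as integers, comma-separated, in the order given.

row 7: T[7][5]=5·15+65=140  T[7][6]=6·1+15=21  T[7][7]=7·0+1=1
row 8: T[8][6]=6·21+140=266  T[8][7]=7·1+21=28  T[8][8]=8·0+1=1
row 9: T[9][7]=7·28+266=462  T[9][8]=8·1+28=36  T[9][9]=9·0+1=1
Read S(9,7) = 462, S(9,8) = 36, S(9,9) = 1.

462, 36, 1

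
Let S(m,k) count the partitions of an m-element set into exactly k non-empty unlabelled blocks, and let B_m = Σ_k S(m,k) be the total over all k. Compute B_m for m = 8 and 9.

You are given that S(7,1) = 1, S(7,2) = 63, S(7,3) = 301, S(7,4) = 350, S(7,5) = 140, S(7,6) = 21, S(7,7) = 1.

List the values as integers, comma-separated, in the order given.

r8: T_8,1=1×1+0=1; T_8,2=2×63+1=127; T_8,3=3×301+63=966; T_8,4=4×350+301=1701; T_8,5=5×140+350=1050; T_8,6=6×21+140=266; T_8,7=7×1+21=28; T_8,8=8×0+1=1
r9: T_9,1=1×1+0=1; T_9,2=2×127+1=255; T_9,3=3×966+127=3025; T_9,4=4×1701+966=7770; T_9,5=5×1050+1701=6951; T_9,6=6×266+1050=2646; T_9,7=7×28+266=462; T_9,8=8×1+28=36; T_9,9=9×0+1=1
B_8 = ΣS(8,k) = 1+127+966+1701+1050+266+28+1 = 4140
B_9 = ΣS(9,k) = 1+255+3025+7770+6951+2646+462+36+1 = 21147

4140, 21147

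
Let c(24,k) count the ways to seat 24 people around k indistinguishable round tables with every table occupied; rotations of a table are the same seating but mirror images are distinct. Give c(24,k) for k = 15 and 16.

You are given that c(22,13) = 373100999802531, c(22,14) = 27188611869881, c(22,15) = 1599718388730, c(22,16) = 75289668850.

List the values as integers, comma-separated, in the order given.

i=23: T(23,14)=373100999802531+22·27188611869881=971250460939913 | T(23,15)=27188611869881+22·1599718388730=62382416421941 | T(23,16)=1599718388730+22·75289668850=3256091103430
i=24: T(24,15)=971250460939913+23·62382416421941=2406046038644556 | T(24,16)=62382416421941+23·3256091103430=137272511800831
Read c(24,15) = 2406046038644556, c(24,16) = 137272511800831.

2406046038644556, 137272511800831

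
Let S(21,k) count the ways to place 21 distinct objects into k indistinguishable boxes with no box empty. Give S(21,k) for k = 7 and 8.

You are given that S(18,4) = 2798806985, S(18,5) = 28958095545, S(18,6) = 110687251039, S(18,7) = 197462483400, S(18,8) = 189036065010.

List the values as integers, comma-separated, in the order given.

82310957214948, 132511015347084

@19  (19,5):28958095545·5+2798806985→147589284710, (19,6):110687251039·6+28958095545→693081601779, (19,7):197462483400·7+110687251039→1492924634839, (19,8):189036065010·8+197462483400→1709751003480
@20  (20,6):693081601779·6+147589284710→4306078895384, (20,7):1492924634839·7+693081601779→11143554045652, (20,8):1709751003480·8+1492924634839→15170932662679
@21  (21,7):11143554045652·7+4306078895384→82310957214948, (21,8):15170932662679·8+11143554045652→132511015347084
Read S(21,7) = 82310957214948, S(21,8) = 132511015347084.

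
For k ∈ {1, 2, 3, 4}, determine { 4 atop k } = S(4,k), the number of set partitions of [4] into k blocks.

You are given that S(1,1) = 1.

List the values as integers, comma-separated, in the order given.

row 2: T[2][1]=1·1+0=1  T[2][2]=2·0+1=1
row 3: T[3][1]=1·1+0=1  T[3][2]=2·1+1=3  T[3][3]=3·0+1=1
row 4: T[4][1]=1·1+0=1  T[4][2]=2·3+1=7  T[4][3]=3·1+3=6  T[4][4]=4·0+1=1
Read S(4,1) = 1, S(4,2) = 7, S(4,3) = 6, S(4,4) = 1.

1, 7, 6, 1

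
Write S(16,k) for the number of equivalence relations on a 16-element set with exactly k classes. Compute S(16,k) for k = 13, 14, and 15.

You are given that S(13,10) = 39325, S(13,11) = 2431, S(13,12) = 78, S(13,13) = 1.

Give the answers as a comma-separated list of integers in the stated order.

@14  (14,11):2431·11+39325→66066, (14,12):78·12+2431→3367, (14,13):1·13+78→91, (14,14):0·14+1→1
@15  (15,12):3367·12+66066→106470, (15,13):91·13+3367→4550, (15,14):1·14+91→105, (15,15):0·15+1→1
@16  (16,13):4550·13+106470→165620, (16,14):105·14+4550→6020, (16,15):1·15+105→120
Read S(16,13) = 165620, S(16,14) = 6020, S(16,15) = 120.

165620, 6020, 120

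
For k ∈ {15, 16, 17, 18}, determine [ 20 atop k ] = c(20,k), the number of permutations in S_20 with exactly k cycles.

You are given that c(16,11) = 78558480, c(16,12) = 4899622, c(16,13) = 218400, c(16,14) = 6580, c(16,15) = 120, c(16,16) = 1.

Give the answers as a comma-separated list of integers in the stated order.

973941900, 34916946, 920550, 16815

@17  (17,12):4899622·16+78558480→156952432, (17,13):218400·16+4899622→8394022, (17,14):6580·16+218400→323680, (17,15):120·16+6580→8500, (17,16):1·16+120→136, (17,17):0·16+1→1
@18  (18,13):8394022·17+156952432→299650806, (18,14):323680·17+8394022→13896582, (18,15):8500·17+323680→468180, (18,16):136·17+8500→10812, (18,17):1·17+136→153, (18,18):0·17+1→1
@19  (19,14):13896582·18+299650806→549789282, (19,15):468180·18+13896582→22323822, (19,16):10812·18+468180→662796, (19,17):153·18+10812→13566, (19,18):1·18+153→171
@20  (20,15):22323822·19+549789282→973941900, (20,16):662796·19+22323822→34916946, (20,17):13566·19+662796→920550, (20,18):171·19+13566→16815
Read c(20,15) = 973941900, c(20,16) = 34916946, c(20,17) = 920550, c(20,18) = 16815.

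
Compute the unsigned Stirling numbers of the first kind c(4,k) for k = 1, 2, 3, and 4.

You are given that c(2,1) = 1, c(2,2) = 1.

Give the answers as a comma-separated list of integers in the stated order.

[3] T[3,1]:2*1+0=2 · T[3,2]:2*1+1=3 · T[3,3]:2*0+1=1
[4] T[4,1]:3*2+0=6 · T[4,2]:3*3+2=11 · T[4,3]:3*1+3=6 · T[4,4]:3*0+1=1
Read c(4,1) = 6, c(4,2) = 11, c(4,3) = 6, c(4,4) = 1.

6, 11, 6, 1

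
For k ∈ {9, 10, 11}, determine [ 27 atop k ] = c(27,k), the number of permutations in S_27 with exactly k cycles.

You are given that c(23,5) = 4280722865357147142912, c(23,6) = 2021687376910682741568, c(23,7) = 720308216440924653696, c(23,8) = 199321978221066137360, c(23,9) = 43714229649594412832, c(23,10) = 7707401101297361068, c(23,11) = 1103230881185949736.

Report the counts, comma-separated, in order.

i=24: T(24,6)=4280722865357147142912+23·2021687376910682741568=50779532534302850198976 | T(24,7)=2021687376910682741568+23·720308216440924653696=18588776355051949776576 | T(24,8)=720308216440924653696+23·199321978221066137360=5304713715525445812976 | T(24,9)=199321978221066137360+23·43714229649594412832=1204749260161737632496 | T(24,10)=43714229649594412832+23·7707401101297361068=220984454979433717396 | T(24,11)=7707401101297361068+23·1103230881185949736=33081711368574204996
i=25: T(25,7)=50779532534302850198976+24·18588776355051949776576=496910165055549644836800 | T(25,8)=18588776355051949776576+24·5304713715525445812976=145901905527662649288000 | T(25,9)=5304713715525445812976+24·1204749260161737632496=34218695959407148992880 | T(25,10)=1204749260161737632496+24·220984454979433717396=6508376179668146850000 | T(25,11)=220984454979433717396+24·33081711368574204996=1014945527825214637300
i=26: T(26,8)=496910165055549644836800+25·145901905527662649288000=4144457803247115877036800 | T(26,9)=145901905527662649288000+25·34218695959407148992880=1001369304512841374110000 | T(26,10)=34218695959407148992880+25·6508376179668146850000=196928100451110820242880 | T(26,11)=6508376179668146850000+25·1014945527825214637300=31882014375298512782500
i=27: T(27,9)=4144457803247115877036800+26·1001369304512841374110000=30180059720580991603896800 | T(27,10)=1001369304512841374110000+26·196928100451110820242880=6121499916241722700424880 | T(27,11)=196928100451110820242880+26·31882014375298512782500=1025860474208872152587880
Read c(27,9) = 30180059720580991603896800, c(27,10) = 6121499916241722700424880, c(27,11) = 1025860474208872152587880.

30180059720580991603896800, 6121499916241722700424880, 1025860474208872152587880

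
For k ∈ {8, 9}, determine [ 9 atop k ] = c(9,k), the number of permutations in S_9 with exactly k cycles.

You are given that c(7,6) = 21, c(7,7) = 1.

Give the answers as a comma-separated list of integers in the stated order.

36, 1

[8] T[8,7]:7*1+21=28 · T[8,8]:7*0+1=1
[9] T[9,8]:8*1+28=36 · T[9,9]:8*0+1=1
Read c(9,8) = 36, c(9,9) = 1.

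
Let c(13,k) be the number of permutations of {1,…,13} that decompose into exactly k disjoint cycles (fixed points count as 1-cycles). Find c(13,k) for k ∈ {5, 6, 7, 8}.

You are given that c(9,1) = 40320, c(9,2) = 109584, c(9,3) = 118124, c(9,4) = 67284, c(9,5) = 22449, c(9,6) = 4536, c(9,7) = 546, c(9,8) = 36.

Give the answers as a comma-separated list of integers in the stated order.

row 10: T[10][2]=9·109584+40320=1026576  T[10][3]=9·118124+109584=1172700  T[10][4]=9·67284+118124=723680  T[10][5]=9·22449+67284=269325  T[10][6]=9·4536+22449=63273  T[10][7]=9·546+4536=9450  T[10][8]=9·36+546=870
row 11: T[11][3]=10·1172700+1026576=12753576  T[11][4]=10·723680+1172700=8409500  T[11][5]=10·269325+723680=3416930  T[11][6]=10·63273+269325=902055  T[11][7]=10·9450+63273=157773  T[11][8]=10·870+9450=18150
row 12: T[12][4]=11·8409500+12753576=105258076  T[12][5]=11·3416930+8409500=45995730  T[12][6]=11·902055+3416930=13339535  T[12][7]=11·157773+902055=2637558  T[12][8]=11·18150+157773=357423
row 13: T[13][5]=12·45995730+105258076=657206836  T[13][6]=12·13339535+45995730=206070150  T[13][7]=12·2637558+13339535=44990231  T[13][8]=12·357423+2637558=6926634
Read c(13,5) = 657206836, c(13,6) = 206070150, c(13,7) = 44990231, c(13,8) = 6926634.

657206836, 206070150, 44990231, 6926634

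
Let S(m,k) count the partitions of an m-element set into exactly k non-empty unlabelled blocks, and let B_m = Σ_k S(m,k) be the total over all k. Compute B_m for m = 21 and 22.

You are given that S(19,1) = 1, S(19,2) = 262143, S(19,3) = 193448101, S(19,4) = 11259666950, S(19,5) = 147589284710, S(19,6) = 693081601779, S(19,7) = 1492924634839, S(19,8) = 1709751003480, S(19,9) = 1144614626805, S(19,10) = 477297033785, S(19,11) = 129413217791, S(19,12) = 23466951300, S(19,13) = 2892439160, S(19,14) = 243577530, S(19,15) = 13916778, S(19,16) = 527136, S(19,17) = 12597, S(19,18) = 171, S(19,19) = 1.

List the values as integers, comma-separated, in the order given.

r20: T_20,1=1×1+0=1; T_20,2=2×262143+1=524287; T_20,3=3×193448101+262143=580606446; T_20,4=4×11259666950+193448101=45232115901; T_20,5=5×147589284710+11259666950=749206090500; T_20,6=6×693081601779+147589284710=4306078895384; T_20,7=7×1492924634839+693081601779=11143554045652; T_20,8=8×1709751003480+1492924634839=15170932662679; T_20,9=9×1144614626805+1709751003480=12011282644725; T_20,10=10×477297033785+1144614626805=5917584964655; T_20,11=11×129413217791+477297033785=1900842429486; T_20,12=12×23466951300+129413217791=411016633391; T_20,13=13×2892439160+23466951300=61068660380; T_20,14=14×243577530+2892439160=6302524580; T_20,15=15×13916778+243577530=452329200; T_20,16=16×527136+13916778=22350954; T_20,17=17×12597+527136=741285; T_20,18=18×171+12597=15675; T_20,19=19×1+171=190; T_20,20=20×0+1=1
r21: T_21,1=1×1+0=1; T_21,2=2×524287+1=1048575; T_21,3=3×580606446+524287=1742343625; T_21,4=4×45232115901+580606446=181509070050; T_21,5=5×749206090500+45232115901=3791262568401; T_21,6=6×4306078895384+749206090500=26585679462804; T_21,7=7×11143554045652+4306078895384=82310957214948; T_21,8=8×15170932662679+11143554045652=132511015347084; T_21,9=9×12011282644725+15170932662679=123272476465204; T_21,10=10×5917584964655+12011282644725=71187132291275; T_21,11=11×1900842429486+5917584964655=26826851689001; T_21,12=12×411016633391+1900842429486=6833042030178; T_21,13=13×61068660380+411016633391=1204909218331; T_21,14=14×6302524580+61068660380=149304004500; T_21,15=15×452329200+6302524580=13087462580; T_21,16=16×22350954+452329200=809944464; T_21,17=17×741285+22350954=34952799; T_21,18=18×15675+741285=1023435; T_21,19=19×190+15675=19285; T_21,20=20×1+190=210; T_21,21=21×0+1=1
r22: T_22,1=1×1+0=1; T_22,2=2×1048575+1=2097151; T_22,3=3×1742343625+1048575=5228079450; T_22,4=4×181509070050+1742343625=727778623825; T_22,5=5×3791262568401+181509070050=19137821912055; T_22,6=6×26585679462804+3791262568401=163305339345225; T_22,7=7×82310957214948+26585679462804=602762379967440; T_22,8=8×132511015347084+82310957214948=1142399079991620; T_22,9=9×123272476465204+132511015347084=1241963303533920; T_22,10=10×71187132291275+123272476465204=835143799377954; T_22,11=11×26826851689001+71187132291275=366282500870286; T_22,12=12×6833042030178+26826851689001=108823356051137; T_22,13=13×1204909218331+6833042030178=22496861868481; T_22,14=14×149304004500+1204909218331=3295165281331; T_22,15=15×13087462580+149304004500=345615943200; T_22,16=16×809944464+13087462580=26046574004; T_22,17=17×34952799+809944464=1404142047; T_22,18=18×1023435+34952799=53374629; T_22,19=19×19285+1023435=1389850; T_22,20=20×210+19285=23485; T_22,21=21×1+210=231; T_22,22=22×0+1=1
B_21 = ΣS(21,k) = 1+1048575+1742343625+181509070050+3791262568401+26585679462804+82310957214948+132511015347084+123272476465204+71187132291275+26826851689001+6833042030178+1204909218331+149304004500+13087462580+809944464+34952799+1023435+19285+210+1 = 474869816156751
B_22 = ΣS(22,k) = 1+2097151+5228079450+727778623825+19137821912055+163305339345225+602762379967440+1142399079991620+1241963303533920+835143799377954+366282500870286+108823356051137+22496861868481+3295165281331+345615943200+26046574004+1404142047+53374629+1389850+23485+231+1 = 4506715738447323

474869816156751, 4506715738447323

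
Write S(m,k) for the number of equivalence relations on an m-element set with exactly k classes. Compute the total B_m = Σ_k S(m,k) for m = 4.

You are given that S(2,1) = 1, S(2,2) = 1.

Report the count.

i=3: T(3,1)=0+1·1=1 | T(3,2)=1+2·1=3 | T(3,3)=1+3·0=1
i=4: T(4,1)=0+1·1=1 | T(4,2)=1+2·3=7 | T(4,3)=3+3·1=6 | T(4,4)=1+4·0=1
B_4 = ΣS(4,k) = 1+7+6+1 = 15

15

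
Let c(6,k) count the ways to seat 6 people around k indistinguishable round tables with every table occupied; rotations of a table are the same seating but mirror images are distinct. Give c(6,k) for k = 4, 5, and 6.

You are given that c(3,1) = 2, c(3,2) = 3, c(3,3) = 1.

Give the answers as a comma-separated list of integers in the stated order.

85, 15, 1

@4  (4,2):3·3+2→11, (4,3):1·3+3→6, (4,4):0·3+1→1
@5  (5,3):6·4+11→35, (5,4):1·4+6→10, (5,5):0·4+1→1
@6  (6,4):10·5+35→85, (6,5):1·5+10→15, (6,6):0·5+1→1
Read c(6,4) = 85, c(6,5) = 15, c(6,6) = 1.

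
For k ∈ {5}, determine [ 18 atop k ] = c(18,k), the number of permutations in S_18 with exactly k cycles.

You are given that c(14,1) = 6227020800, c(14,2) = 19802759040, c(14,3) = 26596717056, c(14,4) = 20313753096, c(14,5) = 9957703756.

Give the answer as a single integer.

909299905844112

[15] T[15,2]:14*19802759040+6227020800=283465647360 · T[15,3]:14*26596717056+19802759040=392156797824 · T[15,4]:14*20313753096+26596717056=310989260400 · T[15,5]:14*9957703756+20313753096=159721605680
[16] T[16,3]:15*392156797824+283465647360=6165817614720 · T[16,4]:15*310989260400+392156797824=5056995703824 · T[16,5]:15*159721605680+310989260400=2706813345600
[17] T[17,4]:16*5056995703824+6165817614720=87077748875904 · T[17,5]:16*2706813345600+5056995703824=48366009233424
[18] T[18,5]:17*48366009233424+87077748875904=909299905844112
Read c(18,5) = 909299905844112.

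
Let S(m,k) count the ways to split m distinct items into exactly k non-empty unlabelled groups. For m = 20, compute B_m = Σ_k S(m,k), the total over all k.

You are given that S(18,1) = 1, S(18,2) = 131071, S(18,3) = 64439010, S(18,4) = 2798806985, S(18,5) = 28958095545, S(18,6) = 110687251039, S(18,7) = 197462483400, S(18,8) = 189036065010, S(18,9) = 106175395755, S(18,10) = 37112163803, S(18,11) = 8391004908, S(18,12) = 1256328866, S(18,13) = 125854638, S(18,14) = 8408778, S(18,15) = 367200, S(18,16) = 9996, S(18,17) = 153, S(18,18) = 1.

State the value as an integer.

row 19: T[19][1]=1·1+0=1  T[19][2]=2·131071+1=262143  T[19][3]=3·64439010+131071=193448101  T[19][4]=4·2798806985+64439010=11259666950  T[19][5]=5·28958095545+2798806985=147589284710  T[19][6]=6·110687251039+28958095545=693081601779  T[19][7]=7·197462483400+110687251039=1492924634839  T[19][8]=8·189036065010+197462483400=1709751003480  T[19][9]=9·106175395755+189036065010=1144614626805  T[19][10]=10·37112163803+106175395755=477297033785  T[19][11]=11·8391004908+37112163803=129413217791  T[19][12]=12·1256328866+8391004908=23466951300  T[19][13]=13·125854638+1256328866=2892439160  T[19][14]=14·8408778+125854638=243577530  T[19][15]=15·367200+8408778=13916778  T[19][16]=16·9996+367200=527136  T[19][17]=17·153+9996=12597  T[19][18]=18·1+153=171  T[19][19]=19·0+1=1
row 20: T[20][1]=1·1+0=1  T[20][2]=2·262143+1=524287  T[20][3]=3·193448101+262143=580606446  T[20][4]=4·11259666950+193448101=45232115901  T[20][5]=5·147589284710+11259666950=749206090500  T[20][6]=6·693081601779+147589284710=4306078895384  T[20][7]=7·1492924634839+693081601779=11143554045652  T[20][8]=8·1709751003480+1492924634839=15170932662679  T[20][9]=9·1144614626805+1709751003480=12011282644725  T[20][10]=10·477297033785+1144614626805=5917584964655  T[20][11]=11·129413217791+477297033785=1900842429486  T[20][12]=12·23466951300+129413217791=411016633391  T[20][13]=13·2892439160+23466951300=61068660380  T[20][14]=14·243577530+2892439160=6302524580  T[20][15]=15·13916778+243577530=452329200  T[20][16]=16·527136+13916778=22350954  T[20][17]=17·12597+527136=741285  T[20][18]=18·171+12597=15675  T[20][19]=19·1+171=190  T[20][20]=20·0+1=1
B_20 = ΣS(20,k) = 1+524287+580606446+45232115901+749206090500+4306078895384+11143554045652+15170932662679+12011282644725+5917584964655+1900842429486+411016633391+61068660380+6302524580+452329200+22350954+741285+15675+190+1 = 51724158235372

51724158235372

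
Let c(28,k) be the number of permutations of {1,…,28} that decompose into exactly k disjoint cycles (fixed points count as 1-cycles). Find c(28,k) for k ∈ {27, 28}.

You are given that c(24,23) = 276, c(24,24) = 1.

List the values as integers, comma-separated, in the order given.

378, 1

@25  (25,24):1·24+276→300, (25,25):0·24+1→1
@26  (26,25):1·25+300→325, (26,26):0·25+1→1
@27  (27,26):1·26+325→351, (27,27):0·26+1→1
@28  (28,27):1·27+351→378, (28,28):0·27+1→1
Read c(28,27) = 378, c(28,28) = 1.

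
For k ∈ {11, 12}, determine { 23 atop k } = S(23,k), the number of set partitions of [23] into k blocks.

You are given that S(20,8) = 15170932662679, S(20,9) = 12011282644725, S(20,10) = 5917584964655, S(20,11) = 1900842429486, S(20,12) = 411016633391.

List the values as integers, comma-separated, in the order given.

4864251308951100, 1672162773483930

[21] T[21,9]:9*12011282644725+15170932662679=123272476465204 · T[21,10]:10*5917584964655+12011282644725=71187132291275 · T[21,11]:11*1900842429486+5917584964655=26826851689001 · T[21,12]:12*411016633391+1900842429486=6833042030178
[22] T[22,10]:10*71187132291275+123272476465204=835143799377954 · T[22,11]:11*26826851689001+71187132291275=366282500870286 · T[22,12]:12*6833042030178+26826851689001=108823356051137
[23] T[23,11]:11*366282500870286+835143799377954=4864251308951100 · T[23,12]:12*108823356051137+366282500870286=1672162773483930
Read S(23,11) = 4864251308951100, S(23,12) = 1672162773483930.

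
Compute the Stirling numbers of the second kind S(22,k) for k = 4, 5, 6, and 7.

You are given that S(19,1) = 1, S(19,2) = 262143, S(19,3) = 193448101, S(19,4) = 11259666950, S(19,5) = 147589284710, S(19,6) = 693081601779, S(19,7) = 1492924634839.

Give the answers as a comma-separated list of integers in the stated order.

@20  (20,2):262143·2+1→524287, (20,3):193448101·3+262143→580606446, (20,4):11259666950·4+193448101→45232115901, (20,5):147589284710·5+11259666950→749206090500, (20,6):693081601779·6+147589284710→4306078895384, (20,7):1492924634839·7+693081601779→11143554045652
@21  (21,3):580606446·3+524287→1742343625, (21,4):45232115901·4+580606446→181509070050, (21,5):749206090500·5+45232115901→3791262568401, (21,6):4306078895384·6+749206090500→26585679462804, (21,7):11143554045652·7+4306078895384→82310957214948
@22  (22,4):181509070050·4+1742343625→727778623825, (22,5):3791262568401·5+181509070050→19137821912055, (22,6):26585679462804·6+3791262568401→163305339345225, (22,7):82310957214948·7+26585679462804→602762379967440
Read S(22,4) = 727778623825, S(22,5) = 19137821912055, S(22,6) = 163305339345225, S(22,7) = 602762379967440.

727778623825, 19137821912055, 163305339345225, 602762379967440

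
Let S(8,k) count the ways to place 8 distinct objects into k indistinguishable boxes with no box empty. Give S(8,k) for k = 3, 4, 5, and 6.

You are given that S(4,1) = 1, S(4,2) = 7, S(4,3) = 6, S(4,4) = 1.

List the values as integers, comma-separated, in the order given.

966, 1701, 1050, 266

[5] T[5,1]:1*1+0=1 · T[5,2]:2*7+1=15 · T[5,3]:3*6+7=25 · T[5,4]:4*1+6=10 · T[5,5]:5*0+1=1
[6] T[6,1]:1*1+0=1 · T[6,2]:2*15+1=31 · T[6,3]:3*25+15=90 · T[6,4]:4*10+25=65 · T[6,5]:5*1+10=15 · T[6,6]:6*0+1=1
[7] T[7,2]:2*31+1=63 · T[7,3]:3*90+31=301 · T[7,4]:4*65+90=350 · T[7,5]:5*15+65=140 · T[7,6]:6*1+15=21
[8] T[8,3]:3*301+63=966 · T[8,4]:4*350+301=1701 · T[8,5]:5*140+350=1050 · T[8,6]:6*21+140=266
Read S(8,3) = 966, S(8,4) = 1701, S(8,5) = 1050, S(8,6) = 266.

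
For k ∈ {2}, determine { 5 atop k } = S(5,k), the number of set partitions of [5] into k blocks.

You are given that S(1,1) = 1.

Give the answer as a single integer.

15

row 2: T[2][1]=1·1+0=1  T[2][2]=2·0+1=1
row 3: T[3][1]=1·1+0=1  T[3][2]=2·1+1=3
row 4: T[4][1]=1·1+0=1  T[4][2]=2·3+1=7
row 5: T[5][2]=2·7+1=15
Read S(5,2) = 15.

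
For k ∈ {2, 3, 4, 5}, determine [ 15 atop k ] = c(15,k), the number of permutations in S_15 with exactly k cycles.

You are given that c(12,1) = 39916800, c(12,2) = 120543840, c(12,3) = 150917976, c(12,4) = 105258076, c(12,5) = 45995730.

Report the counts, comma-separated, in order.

283465647360, 392156797824, 310989260400, 159721605680

[13] T[13,1]:12*39916800+0=479001600 · T[13,2]:12*120543840+39916800=1486442880 · T[13,3]:12*150917976+120543840=1931559552 · T[13,4]:12*105258076+150917976=1414014888 · T[13,5]:12*45995730+105258076=657206836
[14] T[14,1]:13*479001600+0=6227020800 · T[14,2]:13*1486442880+479001600=19802759040 · T[14,3]:13*1931559552+1486442880=26596717056 · T[14,4]:13*1414014888+1931559552=20313753096 · T[14,5]:13*657206836+1414014888=9957703756
[15] T[15,2]:14*19802759040+6227020800=283465647360 · T[15,3]:14*26596717056+19802759040=392156797824 · T[15,4]:14*20313753096+26596717056=310989260400 · T[15,5]:14*9957703756+20313753096=159721605680
Read c(15,2) = 283465647360, c(15,3) = 392156797824, c(15,4) = 310989260400, c(15,5) = 159721605680.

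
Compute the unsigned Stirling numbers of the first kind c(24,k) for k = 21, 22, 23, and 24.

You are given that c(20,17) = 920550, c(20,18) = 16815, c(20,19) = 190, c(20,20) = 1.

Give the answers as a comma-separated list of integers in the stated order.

r21: T_21,18=20×16815+920550=1256850; T_21,19=20×190+16815=20615; T_21,20=20×1+190=210; T_21,21=20×0+1=1
r22: T_22,19=21×20615+1256850=1689765; T_22,20=21×210+20615=25025; T_22,21=21×1+210=231; T_22,22=21×0+1=1
r23: T_23,20=22×25025+1689765=2240315; T_23,21=22×231+25025=30107; T_23,22=22×1+231=253; T_23,23=22×0+1=1
r24: T_24,21=23×30107+2240315=2932776; T_24,22=23×253+30107=35926; T_24,23=23×1+253=276; T_24,24=23×0+1=1
Read c(24,21) = 2932776, c(24,22) = 35926, c(24,23) = 276, c(24,24) = 1.

2932776, 35926, 276, 1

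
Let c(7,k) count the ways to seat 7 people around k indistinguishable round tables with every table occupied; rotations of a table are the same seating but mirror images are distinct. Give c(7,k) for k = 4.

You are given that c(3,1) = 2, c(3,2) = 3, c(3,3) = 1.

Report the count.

735

r4: T_4,1=3×2+0=6; T_4,2=3×3+2=11; T_4,3=3×1+3=6; T_4,4=3×0+1=1
r5: T_5,2=4×11+6=50; T_5,3=4×6+11=35; T_5,4=4×1+6=10
r6: T_6,3=5×35+50=225; T_6,4=5×10+35=85
r7: T_7,4=6×85+225=735
Read c(7,4) = 735.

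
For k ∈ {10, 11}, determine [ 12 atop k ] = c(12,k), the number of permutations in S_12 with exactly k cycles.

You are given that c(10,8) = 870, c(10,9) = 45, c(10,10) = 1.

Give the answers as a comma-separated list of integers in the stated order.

1925, 66

i=11: T(11,9)=870+10·45=1320 | T(11,10)=45+10·1=55 | T(11,11)=1+10·0=1
i=12: T(12,10)=1320+11·55=1925 | T(12,11)=55+11·1=66
Read c(12,10) = 1925, c(12,11) = 66.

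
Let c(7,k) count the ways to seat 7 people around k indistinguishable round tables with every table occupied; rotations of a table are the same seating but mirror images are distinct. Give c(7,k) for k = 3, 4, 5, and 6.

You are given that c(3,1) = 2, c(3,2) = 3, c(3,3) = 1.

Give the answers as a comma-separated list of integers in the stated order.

[4] T[4,1]:3*2+0=6 · T[4,2]:3*3+2=11 · T[4,3]:3*1+3=6 · T[4,4]:3*0+1=1
[5] T[5,1]:4*6+0=24 · T[5,2]:4*11+6=50 · T[5,3]:4*6+11=35 · T[5,4]:4*1+6=10 · T[5,5]:4*0+1=1
[6] T[6,2]:5*50+24=274 · T[6,3]:5*35+50=225 · T[6,4]:5*10+35=85 · T[6,5]:5*1+10=15 · T[6,6]:5*0+1=1
[7] T[7,3]:6*225+274=1624 · T[7,4]:6*85+225=735 · T[7,5]:6*15+85=175 · T[7,6]:6*1+15=21
Read c(7,3) = 1624, c(7,4) = 735, c(7,5) = 175, c(7,6) = 21.

1624, 735, 175, 21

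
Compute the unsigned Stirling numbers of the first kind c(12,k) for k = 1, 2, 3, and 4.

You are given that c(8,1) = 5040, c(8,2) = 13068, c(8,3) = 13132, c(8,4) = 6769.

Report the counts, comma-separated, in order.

r9: T_9,1=8×5040+0=40320; T_9,2=8×13068+5040=109584; T_9,3=8×13132+13068=118124; T_9,4=8×6769+13132=67284
r10: T_10,1=9×40320+0=362880; T_10,2=9×109584+40320=1026576; T_10,3=9×118124+109584=1172700; T_10,4=9×67284+118124=723680
r11: T_11,1=10×362880+0=3628800; T_11,2=10×1026576+362880=10628640; T_11,3=10×1172700+1026576=12753576; T_11,4=10×723680+1172700=8409500
r12: T_12,1=11×3628800+0=39916800; T_12,2=11×10628640+3628800=120543840; T_12,3=11×12753576+10628640=150917976; T_12,4=11×8409500+12753576=105258076
Read c(12,1) = 39916800, c(12,2) = 120543840, c(12,3) = 150917976, c(12,4) = 105258076.

39916800, 120543840, 150917976, 105258076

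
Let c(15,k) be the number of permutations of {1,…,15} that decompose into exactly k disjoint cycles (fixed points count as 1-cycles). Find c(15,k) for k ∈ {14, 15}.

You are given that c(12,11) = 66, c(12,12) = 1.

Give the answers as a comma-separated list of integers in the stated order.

i=13: T(13,12)=66+12·1=78 | T(13,13)=1+12·0=1
i=14: T(14,13)=78+13·1=91 | T(14,14)=1+13·0=1
i=15: T(15,14)=91+14·1=105 | T(15,15)=1+14·0=1
Read c(15,14) = 105, c(15,15) = 1.

105, 1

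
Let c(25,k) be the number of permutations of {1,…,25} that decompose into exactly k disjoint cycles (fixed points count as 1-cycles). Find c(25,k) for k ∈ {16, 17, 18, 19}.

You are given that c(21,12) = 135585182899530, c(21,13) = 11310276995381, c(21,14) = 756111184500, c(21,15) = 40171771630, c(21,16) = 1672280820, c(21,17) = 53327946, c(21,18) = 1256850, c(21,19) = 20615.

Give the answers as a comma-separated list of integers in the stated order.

r22: T_22,13=21×11310276995381+135585182899530=373100999802531; T_22,14=21×756111184500+11310276995381=27188611869881; T_22,15=21×40171771630+756111184500=1599718388730; T_22,16=21×1672280820+40171771630=75289668850; T_22,17=21×53327946+1672280820=2792167686; T_22,18=21×1256850+53327946=79721796; T_22,19=21×20615+1256850=1689765
r23: T_23,14=22×27188611869881+373100999802531=971250460939913; T_23,15=22×1599718388730+27188611869881=62382416421941; T_23,16=22×75289668850+1599718388730=3256091103430; T_23,17=22×2792167686+75289668850=136717357942; T_23,18=22×79721796+2792167686=4546047198; T_23,19=22×1689765+79721796=116896626
r24: T_24,15=23×62382416421941+971250460939913=2406046038644556; T_24,16=23×3256091103430+62382416421941=137272511800831; T_24,17=23×136717357942+3256091103430=6400590336096; T_24,18=23×4546047198+136717357942=241276443496; T_24,19=23×116896626+4546047198=7234669596
r25: T_25,16=24×137272511800831+2406046038644556=5700586321864500; T_25,17=24×6400590336096+137272511800831=290886679867135; T_25,18=24×241276443496+6400590336096=12191224980000; T_25,19=24×7234669596+241276443496=414908513800
Read c(25,16) = 5700586321864500, c(25,17) = 290886679867135, c(25,18) = 12191224980000, c(25,19) = 414908513800.

5700586321864500, 290886679867135, 12191224980000, 414908513800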